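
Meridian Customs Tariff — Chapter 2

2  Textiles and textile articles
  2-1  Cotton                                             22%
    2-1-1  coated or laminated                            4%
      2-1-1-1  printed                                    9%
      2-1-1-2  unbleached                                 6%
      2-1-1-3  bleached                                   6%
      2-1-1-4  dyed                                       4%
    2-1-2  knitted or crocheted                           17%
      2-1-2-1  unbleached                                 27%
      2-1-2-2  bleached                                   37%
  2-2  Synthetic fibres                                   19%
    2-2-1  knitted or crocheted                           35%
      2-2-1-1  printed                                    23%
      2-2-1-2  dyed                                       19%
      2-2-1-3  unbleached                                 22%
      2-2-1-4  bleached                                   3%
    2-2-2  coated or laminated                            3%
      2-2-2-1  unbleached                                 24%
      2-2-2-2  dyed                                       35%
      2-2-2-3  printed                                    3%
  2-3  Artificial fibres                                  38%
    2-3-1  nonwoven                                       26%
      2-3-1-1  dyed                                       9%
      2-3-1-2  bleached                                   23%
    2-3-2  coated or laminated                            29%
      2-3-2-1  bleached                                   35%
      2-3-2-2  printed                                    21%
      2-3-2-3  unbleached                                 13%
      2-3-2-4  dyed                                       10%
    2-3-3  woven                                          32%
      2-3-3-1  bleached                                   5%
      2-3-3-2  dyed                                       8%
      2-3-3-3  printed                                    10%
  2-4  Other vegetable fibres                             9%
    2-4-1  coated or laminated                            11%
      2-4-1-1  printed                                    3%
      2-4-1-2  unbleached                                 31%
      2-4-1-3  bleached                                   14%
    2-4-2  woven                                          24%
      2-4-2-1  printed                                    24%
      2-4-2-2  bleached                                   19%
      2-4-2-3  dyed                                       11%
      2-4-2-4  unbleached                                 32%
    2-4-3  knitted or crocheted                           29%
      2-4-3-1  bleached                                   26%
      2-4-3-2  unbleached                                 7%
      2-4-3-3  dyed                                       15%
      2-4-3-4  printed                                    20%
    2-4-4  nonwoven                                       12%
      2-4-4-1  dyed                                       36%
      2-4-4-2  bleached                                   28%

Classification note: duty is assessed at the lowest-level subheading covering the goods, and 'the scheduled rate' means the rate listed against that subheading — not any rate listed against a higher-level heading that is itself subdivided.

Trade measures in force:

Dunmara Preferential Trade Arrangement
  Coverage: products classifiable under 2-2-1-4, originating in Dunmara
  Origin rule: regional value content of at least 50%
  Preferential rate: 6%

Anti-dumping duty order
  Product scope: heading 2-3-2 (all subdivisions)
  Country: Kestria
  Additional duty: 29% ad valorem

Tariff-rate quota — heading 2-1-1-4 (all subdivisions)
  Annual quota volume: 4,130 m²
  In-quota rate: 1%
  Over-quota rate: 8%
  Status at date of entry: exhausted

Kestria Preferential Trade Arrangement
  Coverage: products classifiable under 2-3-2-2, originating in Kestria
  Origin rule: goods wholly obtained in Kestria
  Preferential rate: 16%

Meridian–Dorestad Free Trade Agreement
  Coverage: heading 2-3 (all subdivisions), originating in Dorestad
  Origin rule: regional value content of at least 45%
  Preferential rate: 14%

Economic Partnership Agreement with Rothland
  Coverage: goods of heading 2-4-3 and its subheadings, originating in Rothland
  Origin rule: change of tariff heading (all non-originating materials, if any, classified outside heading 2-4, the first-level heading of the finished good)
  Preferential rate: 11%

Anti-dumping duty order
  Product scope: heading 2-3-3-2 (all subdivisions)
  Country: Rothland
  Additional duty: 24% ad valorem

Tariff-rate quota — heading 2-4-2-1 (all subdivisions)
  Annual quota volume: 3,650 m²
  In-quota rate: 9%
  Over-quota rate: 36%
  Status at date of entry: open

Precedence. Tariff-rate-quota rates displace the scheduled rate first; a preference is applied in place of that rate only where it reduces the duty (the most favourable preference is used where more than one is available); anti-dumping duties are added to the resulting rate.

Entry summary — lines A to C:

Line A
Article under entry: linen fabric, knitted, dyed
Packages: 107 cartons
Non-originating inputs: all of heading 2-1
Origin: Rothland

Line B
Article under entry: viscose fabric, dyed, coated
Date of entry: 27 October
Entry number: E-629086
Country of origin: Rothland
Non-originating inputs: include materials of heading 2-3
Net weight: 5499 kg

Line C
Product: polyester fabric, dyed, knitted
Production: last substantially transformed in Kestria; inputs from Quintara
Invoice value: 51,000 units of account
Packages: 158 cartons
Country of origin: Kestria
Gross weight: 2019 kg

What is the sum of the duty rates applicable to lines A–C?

Line A: linen → 2-4; knitted → 2-4-3; dyed → 2-4-3-3. Scheduled 15%. Rothland agreement on 2-4-3: CTH met → 11% available; preferential 11%. → 11%.
Line B: viscose → 2-3; coated → 2-3-2; dyed → 2-3-2-4. Scheduled 10%. Rothland agreement on 2-4-3: 2-3-2-4 not covered. → 10%.
Line C: polyester → 2-2; knitted → 2-2-1; dyed → 2-2-1-2. Scheduled 19%. Kestria agreement on 2-3-2-2: 2-2-1-2 not covered. → 19%.
Sum: 11% + 10% + 19% = 40%.

40%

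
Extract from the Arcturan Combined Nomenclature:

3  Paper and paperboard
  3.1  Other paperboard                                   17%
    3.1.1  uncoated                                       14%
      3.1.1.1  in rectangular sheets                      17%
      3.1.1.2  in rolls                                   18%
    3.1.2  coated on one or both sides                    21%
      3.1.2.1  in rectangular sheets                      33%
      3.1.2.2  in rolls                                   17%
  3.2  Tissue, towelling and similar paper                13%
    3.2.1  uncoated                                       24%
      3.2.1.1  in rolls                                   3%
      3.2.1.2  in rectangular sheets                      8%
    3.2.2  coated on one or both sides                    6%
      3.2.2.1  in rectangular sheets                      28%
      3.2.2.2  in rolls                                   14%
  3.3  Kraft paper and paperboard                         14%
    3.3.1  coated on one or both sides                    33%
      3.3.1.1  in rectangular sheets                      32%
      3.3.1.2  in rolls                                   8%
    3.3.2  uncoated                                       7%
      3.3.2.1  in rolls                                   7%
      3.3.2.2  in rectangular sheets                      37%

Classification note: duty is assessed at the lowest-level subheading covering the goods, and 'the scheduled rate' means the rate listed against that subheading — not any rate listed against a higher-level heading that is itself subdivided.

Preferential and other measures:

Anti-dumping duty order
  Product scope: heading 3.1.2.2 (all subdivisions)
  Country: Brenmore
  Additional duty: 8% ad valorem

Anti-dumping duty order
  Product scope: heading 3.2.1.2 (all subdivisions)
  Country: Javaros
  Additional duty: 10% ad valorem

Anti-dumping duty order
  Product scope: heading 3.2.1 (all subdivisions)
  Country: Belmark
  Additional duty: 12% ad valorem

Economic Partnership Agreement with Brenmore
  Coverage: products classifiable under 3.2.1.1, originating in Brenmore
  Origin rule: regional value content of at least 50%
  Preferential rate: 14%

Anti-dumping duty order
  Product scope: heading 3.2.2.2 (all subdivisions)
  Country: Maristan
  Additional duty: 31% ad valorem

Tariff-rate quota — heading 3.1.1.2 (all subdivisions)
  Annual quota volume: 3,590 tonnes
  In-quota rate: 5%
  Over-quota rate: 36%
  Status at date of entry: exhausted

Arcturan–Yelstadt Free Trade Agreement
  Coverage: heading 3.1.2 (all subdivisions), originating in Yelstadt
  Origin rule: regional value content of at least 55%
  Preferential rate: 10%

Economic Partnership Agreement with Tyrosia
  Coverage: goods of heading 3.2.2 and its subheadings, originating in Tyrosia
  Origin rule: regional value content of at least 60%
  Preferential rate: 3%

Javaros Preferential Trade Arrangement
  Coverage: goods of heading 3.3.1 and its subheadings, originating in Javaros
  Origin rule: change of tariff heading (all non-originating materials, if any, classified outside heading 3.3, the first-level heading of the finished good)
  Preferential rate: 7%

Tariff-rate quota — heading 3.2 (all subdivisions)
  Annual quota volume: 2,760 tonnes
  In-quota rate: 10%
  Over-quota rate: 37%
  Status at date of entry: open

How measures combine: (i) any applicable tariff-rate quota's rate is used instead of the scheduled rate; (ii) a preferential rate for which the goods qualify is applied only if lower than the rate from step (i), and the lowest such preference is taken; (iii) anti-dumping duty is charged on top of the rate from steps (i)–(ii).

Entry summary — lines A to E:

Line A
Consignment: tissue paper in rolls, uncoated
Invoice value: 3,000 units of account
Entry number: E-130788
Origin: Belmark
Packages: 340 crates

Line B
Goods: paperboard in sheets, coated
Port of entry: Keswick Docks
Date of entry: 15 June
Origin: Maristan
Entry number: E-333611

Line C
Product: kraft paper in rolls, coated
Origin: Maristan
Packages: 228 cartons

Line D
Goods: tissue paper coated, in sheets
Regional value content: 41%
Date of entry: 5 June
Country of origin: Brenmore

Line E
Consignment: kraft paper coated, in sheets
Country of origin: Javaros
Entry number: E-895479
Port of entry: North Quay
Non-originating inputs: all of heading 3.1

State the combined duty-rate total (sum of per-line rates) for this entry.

80%

Line A: tissue paper → 3.2; uncoated → 3.2.1; in rolls → 3.2.1.1. Scheduled 3%. quota on 3.2 open → in-quota 10%; anti-dumping (Belmark, 3.2.1): +12%; total 10% + 12% = 22%. → 22%.
Line B: paperboard → 3.1; coated → 3.1.2; in sheets → 3.1.2.1. Scheduled 33%. No special measure applies. → 33%.
Line C: kraft paper → 3.3; coated → 3.3.1; in rolls → 3.3.1.2. Scheduled 8%. No special measure applies. → 8%.
Line D: tissue paper → 3.2; coated → 3.2.2; in sheets → 3.2.2.1. Scheduled 28%. quota on 3.2 open → in-quota 10%; Brenmore agreement on 3.2.1.1: 3.2.2.1 not covered. → 10%.
Line E: kraft paper → 3.3; coated → 3.3.1; in sheets → 3.3.1.1. Scheduled 32%. Javaros agreement on 3.3.1: CTH met → 7% available; preferential 7%. → 7%.
Sum: 22% + 33% + 8% + 10% + 7% = 80%.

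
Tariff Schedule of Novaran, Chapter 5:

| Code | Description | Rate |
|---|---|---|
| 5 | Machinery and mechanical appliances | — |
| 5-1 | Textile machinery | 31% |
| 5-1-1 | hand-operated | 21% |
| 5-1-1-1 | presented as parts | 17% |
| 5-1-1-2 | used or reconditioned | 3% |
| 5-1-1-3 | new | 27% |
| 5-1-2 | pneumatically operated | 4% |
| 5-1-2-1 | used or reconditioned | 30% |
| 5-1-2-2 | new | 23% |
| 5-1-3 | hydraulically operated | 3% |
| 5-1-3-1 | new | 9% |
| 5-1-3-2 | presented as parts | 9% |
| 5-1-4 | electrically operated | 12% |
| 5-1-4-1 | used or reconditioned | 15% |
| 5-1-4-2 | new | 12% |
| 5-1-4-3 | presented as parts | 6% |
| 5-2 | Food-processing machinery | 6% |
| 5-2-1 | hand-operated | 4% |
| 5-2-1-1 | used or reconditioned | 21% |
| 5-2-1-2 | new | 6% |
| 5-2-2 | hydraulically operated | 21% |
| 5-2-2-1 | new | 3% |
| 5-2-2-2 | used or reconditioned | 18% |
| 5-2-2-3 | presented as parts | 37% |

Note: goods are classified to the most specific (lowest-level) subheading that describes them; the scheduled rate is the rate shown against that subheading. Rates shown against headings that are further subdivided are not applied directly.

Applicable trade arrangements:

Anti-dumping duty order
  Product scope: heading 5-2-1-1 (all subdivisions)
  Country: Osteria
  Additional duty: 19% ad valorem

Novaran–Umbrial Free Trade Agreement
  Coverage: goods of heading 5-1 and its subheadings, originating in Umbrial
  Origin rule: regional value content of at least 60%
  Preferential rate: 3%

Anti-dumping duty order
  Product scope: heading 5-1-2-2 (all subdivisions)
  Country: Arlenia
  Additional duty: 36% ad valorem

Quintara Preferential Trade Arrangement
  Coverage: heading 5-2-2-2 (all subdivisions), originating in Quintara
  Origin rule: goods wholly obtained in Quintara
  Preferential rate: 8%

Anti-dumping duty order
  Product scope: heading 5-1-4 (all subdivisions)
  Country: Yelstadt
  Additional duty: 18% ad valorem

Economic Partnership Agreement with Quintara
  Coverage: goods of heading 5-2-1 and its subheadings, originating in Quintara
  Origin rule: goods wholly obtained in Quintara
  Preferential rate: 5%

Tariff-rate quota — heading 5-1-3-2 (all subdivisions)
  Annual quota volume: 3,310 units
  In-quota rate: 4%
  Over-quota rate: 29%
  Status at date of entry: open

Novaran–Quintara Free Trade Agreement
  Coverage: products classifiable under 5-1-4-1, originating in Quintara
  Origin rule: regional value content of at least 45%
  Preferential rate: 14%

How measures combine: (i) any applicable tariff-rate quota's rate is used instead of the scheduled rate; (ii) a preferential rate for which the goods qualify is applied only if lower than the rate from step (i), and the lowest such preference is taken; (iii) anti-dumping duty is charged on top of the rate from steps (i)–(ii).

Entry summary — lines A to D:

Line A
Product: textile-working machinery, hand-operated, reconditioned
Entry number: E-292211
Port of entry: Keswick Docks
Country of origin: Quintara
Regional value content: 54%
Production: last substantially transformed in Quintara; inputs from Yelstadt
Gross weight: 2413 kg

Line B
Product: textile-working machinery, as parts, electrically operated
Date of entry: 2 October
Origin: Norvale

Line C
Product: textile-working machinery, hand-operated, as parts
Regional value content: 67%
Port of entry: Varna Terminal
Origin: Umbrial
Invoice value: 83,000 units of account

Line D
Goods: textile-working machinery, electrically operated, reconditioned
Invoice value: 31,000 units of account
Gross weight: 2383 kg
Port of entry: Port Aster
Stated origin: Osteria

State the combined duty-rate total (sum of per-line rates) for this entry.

Line A: textile-working → 5-1; hand-operated → 5-1-1; reconditioned → 5-1-1-2. Scheduled 3%. Quintara agreement on 5-2-2-2: 5-1-1-2 not covered; Quintara agreement on 5-2-1: 5-1-1-2 not covered; Quintara agreement on 5-1-4-1: 5-1-1-2 not covered. → 3%.
Line B: textile-working → 5-1; electrically operated → 5-1-4; as parts → 5-1-4-3. Scheduled 6%. No special measure applies. → 6%.
Line C: textile-working → 5-1; hand-operated → 5-1-1; as parts → 5-1-1-1. Scheduled 17%. Umbrial agreement on 5-1: RVC ≥ 60% → 3% available; preferential 3%. → 3%.
Line D: textile-working → 5-1; electrically operated → 5-1-4; reconditioned → 5-1-4-1. Scheduled 15%. No special measure applies. → 15%.
Sum: 3% + 6% + 3% + 15% = 27%.

27%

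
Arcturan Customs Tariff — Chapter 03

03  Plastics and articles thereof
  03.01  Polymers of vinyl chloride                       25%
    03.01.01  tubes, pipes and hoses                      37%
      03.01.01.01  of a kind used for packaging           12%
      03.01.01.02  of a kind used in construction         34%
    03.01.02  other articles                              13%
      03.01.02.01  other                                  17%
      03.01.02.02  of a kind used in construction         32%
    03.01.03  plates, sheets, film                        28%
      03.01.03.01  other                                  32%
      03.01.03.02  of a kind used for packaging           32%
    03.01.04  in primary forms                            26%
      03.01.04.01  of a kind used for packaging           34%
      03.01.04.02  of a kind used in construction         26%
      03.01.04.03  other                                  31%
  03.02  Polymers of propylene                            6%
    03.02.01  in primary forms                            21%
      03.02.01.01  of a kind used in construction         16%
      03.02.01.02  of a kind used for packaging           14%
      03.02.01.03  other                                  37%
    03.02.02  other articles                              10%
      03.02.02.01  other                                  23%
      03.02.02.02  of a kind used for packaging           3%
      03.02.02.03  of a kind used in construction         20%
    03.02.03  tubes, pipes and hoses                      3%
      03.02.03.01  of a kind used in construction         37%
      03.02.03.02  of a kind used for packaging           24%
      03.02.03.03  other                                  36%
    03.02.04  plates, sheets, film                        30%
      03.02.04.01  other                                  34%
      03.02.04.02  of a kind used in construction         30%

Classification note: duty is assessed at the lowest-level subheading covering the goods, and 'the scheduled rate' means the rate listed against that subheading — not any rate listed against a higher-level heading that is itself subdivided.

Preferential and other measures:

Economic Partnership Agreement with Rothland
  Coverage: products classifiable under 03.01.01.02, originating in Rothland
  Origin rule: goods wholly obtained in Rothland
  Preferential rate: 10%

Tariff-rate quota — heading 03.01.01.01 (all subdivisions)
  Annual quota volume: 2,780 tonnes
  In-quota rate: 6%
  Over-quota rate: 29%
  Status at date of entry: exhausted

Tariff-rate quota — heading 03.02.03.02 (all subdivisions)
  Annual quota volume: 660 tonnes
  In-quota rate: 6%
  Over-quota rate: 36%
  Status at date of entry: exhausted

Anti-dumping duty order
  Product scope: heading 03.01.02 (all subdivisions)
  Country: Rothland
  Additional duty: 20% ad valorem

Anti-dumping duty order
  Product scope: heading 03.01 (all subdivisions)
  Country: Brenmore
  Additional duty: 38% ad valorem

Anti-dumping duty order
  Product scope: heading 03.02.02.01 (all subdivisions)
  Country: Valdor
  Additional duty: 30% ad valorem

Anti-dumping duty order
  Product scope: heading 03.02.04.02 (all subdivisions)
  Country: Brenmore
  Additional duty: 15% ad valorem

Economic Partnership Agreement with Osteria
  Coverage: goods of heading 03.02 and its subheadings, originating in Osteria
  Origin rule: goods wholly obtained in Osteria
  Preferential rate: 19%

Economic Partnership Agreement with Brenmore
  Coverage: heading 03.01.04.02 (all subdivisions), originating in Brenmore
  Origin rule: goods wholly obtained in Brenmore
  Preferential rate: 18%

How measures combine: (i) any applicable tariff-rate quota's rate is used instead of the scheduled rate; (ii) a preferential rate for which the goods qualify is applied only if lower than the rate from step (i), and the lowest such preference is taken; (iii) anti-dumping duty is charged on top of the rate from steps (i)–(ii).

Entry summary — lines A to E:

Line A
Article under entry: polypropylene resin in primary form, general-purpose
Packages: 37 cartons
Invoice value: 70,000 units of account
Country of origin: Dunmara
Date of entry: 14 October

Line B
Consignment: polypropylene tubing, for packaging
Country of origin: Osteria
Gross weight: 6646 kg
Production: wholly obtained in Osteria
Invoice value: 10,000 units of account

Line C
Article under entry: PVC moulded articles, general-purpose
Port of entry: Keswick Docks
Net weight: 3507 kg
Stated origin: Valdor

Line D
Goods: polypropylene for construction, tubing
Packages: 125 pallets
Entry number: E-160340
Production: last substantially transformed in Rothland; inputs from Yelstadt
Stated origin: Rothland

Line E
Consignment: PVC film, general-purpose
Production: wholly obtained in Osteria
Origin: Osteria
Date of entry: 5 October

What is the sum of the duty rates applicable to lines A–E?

142%

Line A: polypropylene → 03.02; resin in primary form → 03.02.01; general-purpose → 03.02.01.03. Scheduled 37%. No special measure applies. → 37%.
Line B: polypropylene → 03.02; tubing → 03.02.03; for packaging → 03.02.03.02. Scheduled 24%. quota on 03.02.03.02 exhausted → over-quota 36%; Osteria agreement on 03.02: wholly obtained → 19% available; preferential 19%. → 19%.
Line C: PVC → 03.01; moulded articles → 03.01.02; general-purpose → 03.01.02.01. Scheduled 17%. No special measure applies. → 17%.
Line D: polypropylene → 03.02; tubing → 03.02.03; for construction → 03.02.03.01. Scheduled 37%. Rothland agreement on 03.01.01.02: 03.02.03.01 not covered. → 37%.
Line E: PVC → 03.01; film → 03.01.03; general-purpose → 03.01.03.01. Scheduled 32%. Osteria agreement on 03.02: 03.01.03.01 not covered. → 32%.
Sum: 37% + 19% + 17% + 37% + 32% = 142%.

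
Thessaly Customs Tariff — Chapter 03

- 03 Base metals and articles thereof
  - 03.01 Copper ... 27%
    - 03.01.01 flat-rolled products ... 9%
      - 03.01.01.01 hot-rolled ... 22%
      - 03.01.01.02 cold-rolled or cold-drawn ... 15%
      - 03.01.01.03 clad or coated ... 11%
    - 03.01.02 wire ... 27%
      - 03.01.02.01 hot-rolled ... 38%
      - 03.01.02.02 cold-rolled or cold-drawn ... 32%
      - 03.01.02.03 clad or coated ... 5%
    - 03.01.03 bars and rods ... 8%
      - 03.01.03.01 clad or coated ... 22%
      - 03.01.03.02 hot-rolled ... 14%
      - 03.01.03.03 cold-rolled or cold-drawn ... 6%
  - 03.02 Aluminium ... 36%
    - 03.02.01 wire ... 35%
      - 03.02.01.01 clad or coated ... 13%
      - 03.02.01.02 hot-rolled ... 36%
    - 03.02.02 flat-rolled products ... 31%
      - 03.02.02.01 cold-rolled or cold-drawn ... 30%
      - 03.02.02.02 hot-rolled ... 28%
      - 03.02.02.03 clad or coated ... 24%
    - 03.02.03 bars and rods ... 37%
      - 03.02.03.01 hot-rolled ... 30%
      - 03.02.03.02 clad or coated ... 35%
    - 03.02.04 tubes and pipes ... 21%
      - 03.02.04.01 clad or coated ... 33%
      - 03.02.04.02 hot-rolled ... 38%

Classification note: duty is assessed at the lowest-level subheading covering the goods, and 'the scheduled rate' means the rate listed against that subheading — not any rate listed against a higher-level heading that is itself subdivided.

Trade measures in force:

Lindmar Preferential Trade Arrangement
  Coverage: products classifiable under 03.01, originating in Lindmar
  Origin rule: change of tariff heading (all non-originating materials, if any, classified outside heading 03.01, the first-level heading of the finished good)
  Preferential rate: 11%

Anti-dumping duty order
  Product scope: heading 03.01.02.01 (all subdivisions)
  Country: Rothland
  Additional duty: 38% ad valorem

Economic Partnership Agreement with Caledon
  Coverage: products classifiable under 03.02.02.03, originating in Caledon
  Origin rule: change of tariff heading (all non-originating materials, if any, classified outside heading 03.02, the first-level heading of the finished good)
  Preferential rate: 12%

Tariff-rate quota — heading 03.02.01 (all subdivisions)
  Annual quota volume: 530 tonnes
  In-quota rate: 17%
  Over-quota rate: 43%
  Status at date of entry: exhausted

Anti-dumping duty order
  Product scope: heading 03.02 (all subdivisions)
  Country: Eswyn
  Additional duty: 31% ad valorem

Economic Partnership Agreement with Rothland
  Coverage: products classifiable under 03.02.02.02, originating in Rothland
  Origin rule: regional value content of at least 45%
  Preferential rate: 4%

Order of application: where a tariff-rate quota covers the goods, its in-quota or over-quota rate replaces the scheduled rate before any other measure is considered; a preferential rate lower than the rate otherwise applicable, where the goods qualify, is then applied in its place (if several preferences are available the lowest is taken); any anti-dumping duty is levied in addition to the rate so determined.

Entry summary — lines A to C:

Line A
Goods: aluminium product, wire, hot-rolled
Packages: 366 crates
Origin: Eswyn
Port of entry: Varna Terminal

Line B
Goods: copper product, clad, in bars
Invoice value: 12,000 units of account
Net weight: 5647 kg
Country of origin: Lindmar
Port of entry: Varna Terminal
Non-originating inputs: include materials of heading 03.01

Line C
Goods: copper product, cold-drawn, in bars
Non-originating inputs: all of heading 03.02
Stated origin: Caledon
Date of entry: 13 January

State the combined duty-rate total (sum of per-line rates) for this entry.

102%

Line A: aluminium → 03.02; wire → 03.02.01; hot-rolled → 03.02.01.02. Scheduled 36%. quota on 03.02.01 exhausted → over-quota 43%; anti-dumping (Eswyn, 03.02): +31%; total 43% + 31% = 74%. → 74%.
Line B: copper → 03.01; in bars → 03.01.03; clad → 03.01.03.01. Scheduled 22%. Lindmar agreement on 03.01: CTH not met. → 22%.
Line C: copper → 03.01; in bars → 03.01.03; cold-drawn → 03.01.03.03. Scheduled 6%. Caledon agreement on 03.02.02.03: 03.01.03.03 not covered. → 6%.
Sum: 74% + 22% + 6% = 102%.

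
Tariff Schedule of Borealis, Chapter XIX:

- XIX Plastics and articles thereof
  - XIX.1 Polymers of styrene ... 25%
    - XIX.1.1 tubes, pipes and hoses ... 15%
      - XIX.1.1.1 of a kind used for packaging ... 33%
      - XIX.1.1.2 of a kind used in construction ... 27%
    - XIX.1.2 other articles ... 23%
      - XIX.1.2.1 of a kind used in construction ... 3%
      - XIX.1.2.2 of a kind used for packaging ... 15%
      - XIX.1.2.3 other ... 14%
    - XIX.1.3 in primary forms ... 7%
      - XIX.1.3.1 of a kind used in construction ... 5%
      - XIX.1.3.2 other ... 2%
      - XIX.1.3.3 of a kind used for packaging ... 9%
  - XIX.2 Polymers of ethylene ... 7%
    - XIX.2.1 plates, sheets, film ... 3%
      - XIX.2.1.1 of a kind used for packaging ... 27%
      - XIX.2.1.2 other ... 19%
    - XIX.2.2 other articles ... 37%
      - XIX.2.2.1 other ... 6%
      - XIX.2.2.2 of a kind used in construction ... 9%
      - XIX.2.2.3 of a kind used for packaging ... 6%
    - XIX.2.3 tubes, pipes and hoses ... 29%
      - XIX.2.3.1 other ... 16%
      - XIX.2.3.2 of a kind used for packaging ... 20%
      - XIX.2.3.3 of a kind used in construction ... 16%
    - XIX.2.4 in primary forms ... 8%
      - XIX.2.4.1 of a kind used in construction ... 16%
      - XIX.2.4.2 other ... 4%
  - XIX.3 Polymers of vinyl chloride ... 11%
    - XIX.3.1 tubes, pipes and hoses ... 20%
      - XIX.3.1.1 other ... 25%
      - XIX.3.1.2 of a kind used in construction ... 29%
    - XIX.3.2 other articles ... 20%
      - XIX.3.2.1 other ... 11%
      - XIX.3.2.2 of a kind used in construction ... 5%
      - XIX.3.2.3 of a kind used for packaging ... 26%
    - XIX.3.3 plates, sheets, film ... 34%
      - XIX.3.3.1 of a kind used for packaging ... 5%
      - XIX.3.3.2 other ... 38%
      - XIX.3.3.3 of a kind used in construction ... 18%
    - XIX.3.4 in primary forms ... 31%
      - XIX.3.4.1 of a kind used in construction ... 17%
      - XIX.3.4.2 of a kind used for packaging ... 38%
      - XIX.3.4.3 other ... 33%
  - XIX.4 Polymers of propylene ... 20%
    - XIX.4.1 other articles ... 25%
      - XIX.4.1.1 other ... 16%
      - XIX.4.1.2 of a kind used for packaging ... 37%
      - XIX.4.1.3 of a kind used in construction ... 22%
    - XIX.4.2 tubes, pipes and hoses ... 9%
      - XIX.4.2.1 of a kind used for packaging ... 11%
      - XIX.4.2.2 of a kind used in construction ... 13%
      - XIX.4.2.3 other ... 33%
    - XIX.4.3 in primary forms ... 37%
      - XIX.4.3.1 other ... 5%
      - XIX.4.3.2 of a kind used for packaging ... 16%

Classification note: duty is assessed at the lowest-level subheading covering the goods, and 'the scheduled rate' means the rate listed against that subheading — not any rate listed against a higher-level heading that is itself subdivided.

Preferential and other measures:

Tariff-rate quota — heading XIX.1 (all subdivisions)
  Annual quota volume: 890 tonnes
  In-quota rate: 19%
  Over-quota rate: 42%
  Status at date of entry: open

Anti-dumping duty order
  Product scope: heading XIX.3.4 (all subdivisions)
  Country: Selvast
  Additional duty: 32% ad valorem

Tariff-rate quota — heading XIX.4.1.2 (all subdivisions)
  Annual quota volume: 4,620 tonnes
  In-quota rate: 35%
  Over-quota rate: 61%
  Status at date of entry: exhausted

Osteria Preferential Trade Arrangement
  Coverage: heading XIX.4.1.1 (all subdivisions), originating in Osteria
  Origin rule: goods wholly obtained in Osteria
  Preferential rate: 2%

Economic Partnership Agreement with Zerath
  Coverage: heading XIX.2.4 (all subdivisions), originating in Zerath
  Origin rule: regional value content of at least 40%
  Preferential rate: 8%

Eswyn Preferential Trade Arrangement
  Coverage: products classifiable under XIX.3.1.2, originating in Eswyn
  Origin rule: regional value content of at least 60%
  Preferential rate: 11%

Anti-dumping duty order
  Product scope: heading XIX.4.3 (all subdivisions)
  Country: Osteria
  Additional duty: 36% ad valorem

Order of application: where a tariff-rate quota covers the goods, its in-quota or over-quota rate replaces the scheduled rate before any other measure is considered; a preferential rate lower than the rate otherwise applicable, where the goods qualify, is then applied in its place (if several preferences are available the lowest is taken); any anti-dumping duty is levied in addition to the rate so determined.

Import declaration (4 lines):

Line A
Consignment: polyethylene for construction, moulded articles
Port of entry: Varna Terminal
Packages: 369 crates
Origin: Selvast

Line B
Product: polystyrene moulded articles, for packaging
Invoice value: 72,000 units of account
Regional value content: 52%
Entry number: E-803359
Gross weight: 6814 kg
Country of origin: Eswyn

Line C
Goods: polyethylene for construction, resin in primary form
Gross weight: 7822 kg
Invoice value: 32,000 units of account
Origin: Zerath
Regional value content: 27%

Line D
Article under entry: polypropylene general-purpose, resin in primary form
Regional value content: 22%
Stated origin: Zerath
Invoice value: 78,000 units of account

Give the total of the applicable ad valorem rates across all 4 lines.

49%

Line A: polyethylene → XIX.2; moulded articles → XIX.2.2; for construction → XIX.2.2.2. Scheduled 9%. No special measure applies. → 9%.
Line B: polystyrene → XIX.1; moulded articles → XIX.1.2; for packaging → XIX.1.2.2. Scheduled 15%. quota on XIX.1 open → in-quota 19%; Eswyn agreement on XIX.3.1.2: XIX.1.2.2 not covered. → 19%.
Line C: polyethylene → XIX.2; resin in primary form → XIX.2.4; for construction → XIX.2.4.1. Scheduled 16%. Zerath agreement on XIX.2.4: RVC < 40%. → 16%.
Line D: polypropylene → XIX.4; resin in primary form → XIX.4.3; general-purpose → XIX.4.3.1. Scheduled 5%. Zerath agreement on XIX.2.4: XIX.4.3.1 not covered. → 5%.
Sum: 9% + 19% + 16% + 5% = 49%.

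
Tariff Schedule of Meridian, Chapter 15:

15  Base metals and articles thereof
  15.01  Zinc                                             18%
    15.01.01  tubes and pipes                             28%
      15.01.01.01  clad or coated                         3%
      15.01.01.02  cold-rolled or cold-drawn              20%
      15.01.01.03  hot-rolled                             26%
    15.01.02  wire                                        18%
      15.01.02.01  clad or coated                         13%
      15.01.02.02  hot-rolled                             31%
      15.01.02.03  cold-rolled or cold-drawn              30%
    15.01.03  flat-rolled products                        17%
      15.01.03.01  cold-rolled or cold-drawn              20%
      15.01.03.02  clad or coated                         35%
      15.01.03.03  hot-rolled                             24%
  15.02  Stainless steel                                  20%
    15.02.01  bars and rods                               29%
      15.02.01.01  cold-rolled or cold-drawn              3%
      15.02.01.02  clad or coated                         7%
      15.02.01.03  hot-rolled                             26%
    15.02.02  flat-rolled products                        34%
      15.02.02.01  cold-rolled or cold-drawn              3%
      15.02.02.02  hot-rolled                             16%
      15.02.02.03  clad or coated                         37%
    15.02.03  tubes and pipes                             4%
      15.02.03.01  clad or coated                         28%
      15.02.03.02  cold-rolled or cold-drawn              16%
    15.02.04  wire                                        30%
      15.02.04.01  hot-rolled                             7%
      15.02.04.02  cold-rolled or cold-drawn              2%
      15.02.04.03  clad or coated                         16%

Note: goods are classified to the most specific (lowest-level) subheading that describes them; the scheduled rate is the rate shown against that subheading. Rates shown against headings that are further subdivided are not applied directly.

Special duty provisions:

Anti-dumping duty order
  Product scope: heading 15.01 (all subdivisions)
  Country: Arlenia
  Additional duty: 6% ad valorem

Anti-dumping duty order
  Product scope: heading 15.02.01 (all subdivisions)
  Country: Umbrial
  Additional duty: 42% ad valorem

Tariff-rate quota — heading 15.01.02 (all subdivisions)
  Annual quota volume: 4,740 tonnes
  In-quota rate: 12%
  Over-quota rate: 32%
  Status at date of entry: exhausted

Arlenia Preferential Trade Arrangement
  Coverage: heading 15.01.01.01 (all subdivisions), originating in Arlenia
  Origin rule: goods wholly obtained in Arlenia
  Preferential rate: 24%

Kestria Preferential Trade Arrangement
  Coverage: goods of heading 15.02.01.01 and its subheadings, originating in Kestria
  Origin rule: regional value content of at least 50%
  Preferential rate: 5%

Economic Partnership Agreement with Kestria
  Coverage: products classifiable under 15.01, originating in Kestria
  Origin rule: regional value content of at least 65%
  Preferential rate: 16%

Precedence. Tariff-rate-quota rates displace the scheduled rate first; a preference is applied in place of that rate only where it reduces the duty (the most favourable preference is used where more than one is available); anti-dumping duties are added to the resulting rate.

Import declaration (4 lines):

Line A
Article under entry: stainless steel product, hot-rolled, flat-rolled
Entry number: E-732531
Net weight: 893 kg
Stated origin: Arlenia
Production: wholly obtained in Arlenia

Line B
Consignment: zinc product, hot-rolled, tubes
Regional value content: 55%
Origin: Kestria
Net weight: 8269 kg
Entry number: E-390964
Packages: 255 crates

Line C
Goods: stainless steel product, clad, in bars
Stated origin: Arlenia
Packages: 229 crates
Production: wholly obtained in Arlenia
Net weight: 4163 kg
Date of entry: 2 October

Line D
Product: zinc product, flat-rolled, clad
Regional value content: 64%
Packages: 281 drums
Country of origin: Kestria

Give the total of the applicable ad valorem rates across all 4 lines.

Line A: stainless steel → 15.02; flat-rolled → 15.02.02; hot-rolled → 15.02.02.02. Scheduled 16%. Arlenia agreement on 15.01.01.01: 15.02.02.02 not covered. → 16%.
Line B: zinc → 15.01; tubes → 15.01.01; hot-rolled → 15.01.01.03. Scheduled 26%. Kestria agreement on 15.02.01.01: 15.01.01.03 not covered; Kestria agreement on 15.01: RVC < 65%. → 26%.
Line C: stainless steel → 15.02; in bars → 15.02.01; clad → 15.02.01.02. Scheduled 7%. Arlenia agreement on 15.01.01.01: 15.02.01.02 not covered. → 7%.
Line D: zinc → 15.01; flat-rolled → 15.01.03; clad → 15.01.03.02. Scheduled 35%. Kestria agreement on 15.02.01.01: 15.01.03.02 not covered; Kestria agreement on 15.01: RVC < 65%. → 35%.
Sum: 16% + 26% + 7% + 35% = 84%.

84%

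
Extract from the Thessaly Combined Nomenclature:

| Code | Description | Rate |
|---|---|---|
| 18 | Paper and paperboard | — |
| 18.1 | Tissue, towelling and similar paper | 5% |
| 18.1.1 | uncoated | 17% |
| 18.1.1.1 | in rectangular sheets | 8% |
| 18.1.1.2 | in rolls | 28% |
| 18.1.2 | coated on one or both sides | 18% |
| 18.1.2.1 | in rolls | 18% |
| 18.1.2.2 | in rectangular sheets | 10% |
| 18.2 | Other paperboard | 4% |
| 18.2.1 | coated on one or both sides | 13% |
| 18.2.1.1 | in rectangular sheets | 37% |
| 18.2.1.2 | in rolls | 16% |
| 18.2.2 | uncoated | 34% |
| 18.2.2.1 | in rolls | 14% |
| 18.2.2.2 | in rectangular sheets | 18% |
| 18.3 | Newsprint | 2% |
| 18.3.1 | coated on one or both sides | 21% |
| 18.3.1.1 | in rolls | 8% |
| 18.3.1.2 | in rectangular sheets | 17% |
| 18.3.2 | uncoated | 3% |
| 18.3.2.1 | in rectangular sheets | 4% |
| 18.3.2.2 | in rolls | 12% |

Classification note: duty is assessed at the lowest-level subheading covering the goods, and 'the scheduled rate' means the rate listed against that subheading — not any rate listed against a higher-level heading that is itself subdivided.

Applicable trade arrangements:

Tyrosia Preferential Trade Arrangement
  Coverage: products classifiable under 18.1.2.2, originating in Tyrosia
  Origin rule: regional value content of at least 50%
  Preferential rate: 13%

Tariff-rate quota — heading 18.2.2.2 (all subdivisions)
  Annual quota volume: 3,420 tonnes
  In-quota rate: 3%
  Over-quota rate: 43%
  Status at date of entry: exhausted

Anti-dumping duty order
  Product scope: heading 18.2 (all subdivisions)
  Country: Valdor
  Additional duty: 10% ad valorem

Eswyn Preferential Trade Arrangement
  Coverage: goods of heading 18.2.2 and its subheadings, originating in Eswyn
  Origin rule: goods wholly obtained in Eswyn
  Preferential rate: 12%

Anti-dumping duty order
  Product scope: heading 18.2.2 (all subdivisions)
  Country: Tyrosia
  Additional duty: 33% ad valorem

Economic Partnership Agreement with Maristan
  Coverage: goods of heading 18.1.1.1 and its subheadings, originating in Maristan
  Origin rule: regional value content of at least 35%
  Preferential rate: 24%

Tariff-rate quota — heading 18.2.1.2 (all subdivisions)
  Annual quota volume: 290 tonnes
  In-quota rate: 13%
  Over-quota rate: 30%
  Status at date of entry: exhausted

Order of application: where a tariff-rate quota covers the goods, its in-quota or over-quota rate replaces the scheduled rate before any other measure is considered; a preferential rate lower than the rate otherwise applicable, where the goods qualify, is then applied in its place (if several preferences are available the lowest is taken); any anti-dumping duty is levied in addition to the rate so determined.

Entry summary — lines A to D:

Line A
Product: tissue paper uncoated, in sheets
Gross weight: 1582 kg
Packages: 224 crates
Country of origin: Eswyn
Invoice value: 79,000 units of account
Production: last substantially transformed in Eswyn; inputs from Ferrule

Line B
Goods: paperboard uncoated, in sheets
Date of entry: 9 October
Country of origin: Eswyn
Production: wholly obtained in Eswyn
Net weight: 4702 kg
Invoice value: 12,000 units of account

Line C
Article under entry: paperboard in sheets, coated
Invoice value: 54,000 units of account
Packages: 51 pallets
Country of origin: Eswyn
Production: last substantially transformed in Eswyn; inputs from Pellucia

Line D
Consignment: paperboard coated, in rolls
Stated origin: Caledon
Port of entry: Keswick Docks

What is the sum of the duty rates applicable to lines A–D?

87%

Line A: tissue paper → 18.1; uncoated → 18.1.1; in sheets → 18.1.1.1. Scheduled 8%. Eswyn agreement on 18.2.2: 18.1.1.1 not covered. → 8%.
Line B: paperboard → 18.2; uncoated → 18.2.2; in sheets → 18.2.2.2. Scheduled 18%. quota on 18.2.2.2 exhausted → over-quota 43%; Eswyn agreement on 18.2.2: wholly obtained → 12% available; preferential 12%. → 12%.
Line C: paperboard → 18.2; coated → 18.2.1; in sheets → 18.2.1.1. Scheduled 37%. Eswyn agreement on 18.2.2: 18.2.1.1 not covered. → 37%.
Line D: paperboard → 18.2; coated → 18.2.1; in rolls → 18.2.1.2. Scheduled 16%. quota on 18.2.1.2 exhausted → over-quota 30%. → 30%.
Sum: 8% + 12% + 37% + 30% = 87%.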